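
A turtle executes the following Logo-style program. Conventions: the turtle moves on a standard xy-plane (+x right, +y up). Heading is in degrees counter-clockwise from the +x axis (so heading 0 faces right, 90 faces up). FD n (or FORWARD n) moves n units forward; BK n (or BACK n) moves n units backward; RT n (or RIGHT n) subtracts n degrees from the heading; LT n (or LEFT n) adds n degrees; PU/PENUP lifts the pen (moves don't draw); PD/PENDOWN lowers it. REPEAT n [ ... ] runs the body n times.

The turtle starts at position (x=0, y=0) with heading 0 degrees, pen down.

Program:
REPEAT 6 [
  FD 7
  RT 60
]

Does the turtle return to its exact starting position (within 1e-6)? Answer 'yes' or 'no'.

Executing turtle program step by step:
Start: pos=(0,0), heading=0, pen down
REPEAT 6 [
  -- iteration 1/6 --
  FD 7: (0,0) -> (7,0) [heading=0, draw]
  RT 60: heading 0 -> 300
  -- iteration 2/6 --
  FD 7: (7,0) -> (10.5,-6.062) [heading=300, draw]
  RT 60: heading 300 -> 240
  -- iteration 3/6 --
  FD 7: (10.5,-6.062) -> (7,-12.124) [heading=240, draw]
  RT 60: heading 240 -> 180
  -- iteration 4/6 --
  FD 7: (7,-12.124) -> (0,-12.124) [heading=180, draw]
  RT 60: heading 180 -> 120
  -- iteration 5/6 --
  FD 7: (0,-12.124) -> (-3.5,-6.062) [heading=120, draw]
  RT 60: heading 120 -> 60
  -- iteration 6/6 --
  FD 7: (-3.5,-6.062) -> (0,0) [heading=60, draw]
  RT 60: heading 60 -> 0
]
Final: pos=(0,0), heading=0, 6 segment(s) drawn

Start position: (0, 0)
Final position: (0, 0)
Distance = 0; < 1e-6 -> CLOSED

Answer: yes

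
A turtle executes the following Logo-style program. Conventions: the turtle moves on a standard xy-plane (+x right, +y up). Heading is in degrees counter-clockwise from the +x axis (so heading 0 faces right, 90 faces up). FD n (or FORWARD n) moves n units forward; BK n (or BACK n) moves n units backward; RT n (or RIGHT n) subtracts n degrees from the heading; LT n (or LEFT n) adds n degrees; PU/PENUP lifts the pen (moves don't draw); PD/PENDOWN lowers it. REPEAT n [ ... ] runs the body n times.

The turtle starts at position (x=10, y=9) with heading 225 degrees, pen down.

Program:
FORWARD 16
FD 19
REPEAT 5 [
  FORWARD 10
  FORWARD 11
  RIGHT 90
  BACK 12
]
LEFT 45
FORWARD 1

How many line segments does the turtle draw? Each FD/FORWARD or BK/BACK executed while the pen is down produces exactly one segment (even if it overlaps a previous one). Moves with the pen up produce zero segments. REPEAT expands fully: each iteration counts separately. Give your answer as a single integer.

Executing turtle program step by step:
Start: pos=(10,9), heading=225, pen down
FD 16: (10,9) -> (-1.314,-2.314) [heading=225, draw]
FD 19: (-1.314,-2.314) -> (-14.749,-15.749) [heading=225, draw]
REPEAT 5 [
  -- iteration 1/5 --
  FD 10: (-14.749,-15.749) -> (-21.82,-22.82) [heading=225, draw]
  FD 11: (-21.82,-22.82) -> (-29.598,-30.598) [heading=225, draw]
  RT 90: heading 225 -> 135
  BK 12: (-29.598,-30.598) -> (-21.113,-39.083) [heading=135, draw]
  -- iteration 2/5 --
  FD 10: (-21.113,-39.083) -> (-28.184,-32.012) [heading=135, draw]
  FD 11: (-28.184,-32.012) -> (-35.962,-24.234) [heading=135, draw]
  RT 90: heading 135 -> 45
  BK 12: (-35.962,-24.234) -> (-44.447,-32.719) [heading=45, draw]
  -- iteration 3/5 --
  FD 10: (-44.447,-32.719) -> (-37.376,-25.648) [heading=45, draw]
  FD 11: (-37.376,-25.648) -> (-29.598,-17.87) [heading=45, draw]
  RT 90: heading 45 -> 315
  BK 12: (-29.598,-17.87) -> (-38.083,-9.385) [heading=315, draw]
  -- iteration 4/5 --
  FD 10: (-38.083,-9.385) -> (-31.012,-16.456) [heading=315, draw]
  FD 11: (-31.012,-16.456) -> (-23.234,-24.234) [heading=315, draw]
  RT 90: heading 315 -> 225
  BK 12: (-23.234,-24.234) -> (-14.749,-15.749) [heading=225, draw]
  -- iteration 5/5 --
  FD 10: (-14.749,-15.749) -> (-21.82,-22.82) [heading=225, draw]
  FD 11: (-21.82,-22.82) -> (-29.598,-30.598) [heading=225, draw]
  RT 90: heading 225 -> 135
  BK 12: (-29.598,-30.598) -> (-21.113,-39.083) [heading=135, draw]
]
LT 45: heading 135 -> 180
FD 1: (-21.113,-39.083) -> (-22.113,-39.083) [heading=180, draw]
Final: pos=(-22.113,-39.083), heading=180, 18 segment(s) drawn
Segments drawn: 18

Answer: 18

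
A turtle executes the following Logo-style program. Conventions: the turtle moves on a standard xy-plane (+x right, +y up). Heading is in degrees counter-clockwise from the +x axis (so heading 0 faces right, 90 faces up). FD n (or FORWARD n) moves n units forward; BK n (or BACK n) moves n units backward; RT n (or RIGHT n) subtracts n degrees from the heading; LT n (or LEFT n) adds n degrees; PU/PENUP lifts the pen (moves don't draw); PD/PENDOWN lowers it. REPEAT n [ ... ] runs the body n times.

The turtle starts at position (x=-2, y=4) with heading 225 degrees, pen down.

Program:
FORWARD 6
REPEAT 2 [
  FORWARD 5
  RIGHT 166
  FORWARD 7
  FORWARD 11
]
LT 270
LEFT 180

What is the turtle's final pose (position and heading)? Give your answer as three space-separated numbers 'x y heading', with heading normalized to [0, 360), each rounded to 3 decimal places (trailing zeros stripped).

Executing turtle program step by step:
Start: pos=(-2,4), heading=225, pen down
FD 6: (-2,4) -> (-6.243,-0.243) [heading=225, draw]
REPEAT 2 [
  -- iteration 1/2 --
  FD 5: (-6.243,-0.243) -> (-9.778,-3.778) [heading=225, draw]
  RT 166: heading 225 -> 59
  FD 7: (-9.778,-3.778) -> (-6.173,2.222) [heading=59, draw]
  FD 11: (-6.173,2.222) -> (-0.507,11.651) [heading=59, draw]
  -- iteration 2/2 --
  FD 5: (-0.507,11.651) -> (2.068,15.937) [heading=59, draw]
  RT 166: heading 59 -> 253
  FD 7: (2.068,15.937) -> (0.021,9.243) [heading=253, draw]
  FD 11: (0.021,9.243) -> (-3.195,-1.277) [heading=253, draw]
]
LT 270: heading 253 -> 163
LT 180: heading 163 -> 343
Final: pos=(-3.195,-1.277), heading=343, 7 segment(s) drawn

Answer: -3.195 -1.277 343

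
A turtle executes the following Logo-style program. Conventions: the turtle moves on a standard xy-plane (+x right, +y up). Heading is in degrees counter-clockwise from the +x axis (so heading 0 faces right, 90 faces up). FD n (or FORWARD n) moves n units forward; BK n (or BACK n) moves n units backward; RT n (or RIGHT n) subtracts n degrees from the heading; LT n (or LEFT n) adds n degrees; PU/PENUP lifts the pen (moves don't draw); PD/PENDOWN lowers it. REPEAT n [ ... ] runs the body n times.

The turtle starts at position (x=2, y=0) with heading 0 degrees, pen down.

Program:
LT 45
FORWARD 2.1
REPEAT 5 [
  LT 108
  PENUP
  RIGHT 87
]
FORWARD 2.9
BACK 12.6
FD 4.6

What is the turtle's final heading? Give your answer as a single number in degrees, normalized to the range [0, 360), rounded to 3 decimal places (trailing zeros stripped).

Executing turtle program step by step:
Start: pos=(2,0), heading=0, pen down
LT 45: heading 0 -> 45
FD 2.1: (2,0) -> (3.485,1.485) [heading=45, draw]
REPEAT 5 [
  -- iteration 1/5 --
  LT 108: heading 45 -> 153
  PU: pen up
  RT 87: heading 153 -> 66
  -- iteration 2/5 --
  LT 108: heading 66 -> 174
  PU: pen up
  RT 87: heading 174 -> 87
  -- iteration 3/5 --
  LT 108: heading 87 -> 195
  PU: pen up
  RT 87: heading 195 -> 108
  -- iteration 4/5 --
  LT 108: heading 108 -> 216
  PU: pen up
  RT 87: heading 216 -> 129
  -- iteration 5/5 --
  LT 108: heading 129 -> 237
  PU: pen up
  RT 87: heading 237 -> 150
]
FD 2.9: (3.485,1.485) -> (0.973,2.935) [heading=150, move]
BK 12.6: (0.973,2.935) -> (11.885,-3.365) [heading=150, move]
FD 4.6: (11.885,-3.365) -> (7.902,-1.065) [heading=150, move]
Final: pos=(7.902,-1.065), heading=150, 1 segment(s) drawn

Answer: 150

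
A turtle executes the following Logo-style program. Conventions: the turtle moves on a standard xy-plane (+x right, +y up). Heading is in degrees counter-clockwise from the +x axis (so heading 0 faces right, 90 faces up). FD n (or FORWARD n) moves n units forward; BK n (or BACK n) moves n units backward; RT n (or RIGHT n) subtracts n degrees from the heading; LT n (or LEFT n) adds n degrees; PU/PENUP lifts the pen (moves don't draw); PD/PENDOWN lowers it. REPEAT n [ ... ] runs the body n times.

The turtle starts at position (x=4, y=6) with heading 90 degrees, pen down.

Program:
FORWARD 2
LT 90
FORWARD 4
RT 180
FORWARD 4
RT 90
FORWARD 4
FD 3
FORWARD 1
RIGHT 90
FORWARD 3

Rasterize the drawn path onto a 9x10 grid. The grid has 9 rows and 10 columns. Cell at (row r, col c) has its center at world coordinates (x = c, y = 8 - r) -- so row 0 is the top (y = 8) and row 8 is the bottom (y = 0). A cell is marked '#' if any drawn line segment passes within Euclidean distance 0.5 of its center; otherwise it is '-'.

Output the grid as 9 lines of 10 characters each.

Segment 0: (4,6) -> (4,8)
Segment 1: (4,8) -> (0,8)
Segment 2: (0,8) -> (4,8)
Segment 3: (4,8) -> (4,4)
Segment 4: (4,4) -> (4,1)
Segment 5: (4,1) -> (4,0)
Segment 6: (4,0) -> (1,-0)

Answer: #####-----
----#-----
----#-----
----#-----
----#-----
----#-----
----#-----
----#-----
-####-----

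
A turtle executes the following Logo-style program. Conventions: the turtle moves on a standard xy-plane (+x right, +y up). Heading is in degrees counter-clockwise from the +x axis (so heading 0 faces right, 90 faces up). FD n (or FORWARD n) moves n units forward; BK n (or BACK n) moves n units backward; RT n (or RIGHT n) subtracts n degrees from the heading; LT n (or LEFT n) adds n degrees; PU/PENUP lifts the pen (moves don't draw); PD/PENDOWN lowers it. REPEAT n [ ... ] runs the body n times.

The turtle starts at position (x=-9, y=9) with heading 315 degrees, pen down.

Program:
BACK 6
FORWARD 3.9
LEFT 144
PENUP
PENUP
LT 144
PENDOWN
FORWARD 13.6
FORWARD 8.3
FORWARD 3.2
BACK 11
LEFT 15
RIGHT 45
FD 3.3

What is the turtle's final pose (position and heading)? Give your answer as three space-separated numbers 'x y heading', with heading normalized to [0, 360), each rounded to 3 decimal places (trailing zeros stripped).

Executing turtle program step by step:
Start: pos=(-9,9), heading=315, pen down
BK 6: (-9,9) -> (-13.243,13.243) [heading=315, draw]
FD 3.9: (-13.243,13.243) -> (-10.485,10.485) [heading=315, draw]
LT 144: heading 315 -> 99
PU: pen up
PU: pen up
LT 144: heading 99 -> 243
PD: pen down
FD 13.6: (-10.485,10.485) -> (-16.659,-1.633) [heading=243, draw]
FD 8.3: (-16.659,-1.633) -> (-20.427,-9.028) [heading=243, draw]
FD 3.2: (-20.427,-9.028) -> (-21.88,-11.879) [heading=243, draw]
BK 11: (-21.88,-11.879) -> (-16.886,-2.078) [heading=243, draw]
LT 15: heading 243 -> 258
RT 45: heading 258 -> 213
FD 3.3: (-16.886,-2.078) -> (-19.654,-3.876) [heading=213, draw]
Final: pos=(-19.654,-3.876), heading=213, 7 segment(s) drawn

Answer: -19.654 -3.876 213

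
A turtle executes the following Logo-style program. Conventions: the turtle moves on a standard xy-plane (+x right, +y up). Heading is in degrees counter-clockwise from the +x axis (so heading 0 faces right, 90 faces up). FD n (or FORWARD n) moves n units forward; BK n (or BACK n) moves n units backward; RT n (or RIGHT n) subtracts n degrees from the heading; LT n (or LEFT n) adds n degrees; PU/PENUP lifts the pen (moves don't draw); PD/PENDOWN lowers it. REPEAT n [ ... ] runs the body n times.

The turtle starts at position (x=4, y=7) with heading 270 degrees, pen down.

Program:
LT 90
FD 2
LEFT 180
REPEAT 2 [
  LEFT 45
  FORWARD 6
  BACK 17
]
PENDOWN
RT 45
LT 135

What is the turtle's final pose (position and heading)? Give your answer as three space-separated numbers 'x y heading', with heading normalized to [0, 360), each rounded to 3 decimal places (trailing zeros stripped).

Executing turtle program step by step:
Start: pos=(4,7), heading=270, pen down
LT 90: heading 270 -> 0
FD 2: (4,7) -> (6,7) [heading=0, draw]
LT 180: heading 0 -> 180
REPEAT 2 [
  -- iteration 1/2 --
  LT 45: heading 180 -> 225
  FD 6: (6,7) -> (1.757,2.757) [heading=225, draw]
  BK 17: (1.757,2.757) -> (13.778,14.778) [heading=225, draw]
  -- iteration 2/2 --
  LT 45: heading 225 -> 270
  FD 6: (13.778,14.778) -> (13.778,8.778) [heading=270, draw]
  BK 17: (13.778,8.778) -> (13.778,25.778) [heading=270, draw]
]
PD: pen down
RT 45: heading 270 -> 225
LT 135: heading 225 -> 0
Final: pos=(13.778,25.778), heading=0, 5 segment(s) drawn

Answer: 13.778 25.778 0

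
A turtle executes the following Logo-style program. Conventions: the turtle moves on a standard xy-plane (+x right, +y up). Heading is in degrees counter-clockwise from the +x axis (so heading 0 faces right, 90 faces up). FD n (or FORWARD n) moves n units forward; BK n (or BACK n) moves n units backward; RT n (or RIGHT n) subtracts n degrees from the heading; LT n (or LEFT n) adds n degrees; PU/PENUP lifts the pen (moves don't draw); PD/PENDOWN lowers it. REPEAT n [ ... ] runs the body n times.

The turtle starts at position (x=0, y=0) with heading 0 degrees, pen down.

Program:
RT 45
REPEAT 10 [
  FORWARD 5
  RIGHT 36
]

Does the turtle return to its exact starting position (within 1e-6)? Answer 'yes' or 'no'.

Answer: yes

Derivation:
Executing turtle program step by step:
Start: pos=(0,0), heading=0, pen down
RT 45: heading 0 -> 315
REPEAT 10 [
  -- iteration 1/10 --
  FD 5: (0,0) -> (3.536,-3.536) [heading=315, draw]
  RT 36: heading 315 -> 279
  -- iteration 2/10 --
  FD 5: (3.536,-3.536) -> (4.318,-8.474) [heading=279, draw]
  RT 36: heading 279 -> 243
  -- iteration 3/10 --
  FD 5: (4.318,-8.474) -> (2.048,-12.929) [heading=243, draw]
  RT 36: heading 243 -> 207
  -- iteration 4/10 --
  FD 5: (2.048,-12.929) -> (-2.407,-15.199) [heading=207, draw]
  RT 36: heading 207 -> 171
  -- iteration 5/10 --
  FD 5: (-2.407,-15.199) -> (-7.346,-14.417) [heading=171, draw]
  RT 36: heading 171 -> 135
  -- iteration 6/10 --
  FD 5: (-7.346,-14.417) -> (-10.881,-10.881) [heading=135, draw]
  RT 36: heading 135 -> 99
  -- iteration 7/10 --
  FD 5: (-10.881,-10.881) -> (-11.663,-5.943) [heading=99, draw]
  RT 36: heading 99 -> 63
  -- iteration 8/10 --
  FD 5: (-11.663,-5.943) -> (-9.393,-1.488) [heading=63, draw]
  RT 36: heading 63 -> 27
  -- iteration 9/10 --
  FD 5: (-9.393,-1.488) -> (-4.938,0.782) [heading=27, draw]
  RT 36: heading 27 -> 351
  -- iteration 10/10 --
  FD 5: (-4.938,0.782) -> (0,0) [heading=351, draw]
  RT 36: heading 351 -> 315
]
Final: pos=(0,0), heading=315, 10 segment(s) drawn

Start position: (0, 0)
Final position: (0, 0)
Distance = 0; < 1e-6 -> CLOSED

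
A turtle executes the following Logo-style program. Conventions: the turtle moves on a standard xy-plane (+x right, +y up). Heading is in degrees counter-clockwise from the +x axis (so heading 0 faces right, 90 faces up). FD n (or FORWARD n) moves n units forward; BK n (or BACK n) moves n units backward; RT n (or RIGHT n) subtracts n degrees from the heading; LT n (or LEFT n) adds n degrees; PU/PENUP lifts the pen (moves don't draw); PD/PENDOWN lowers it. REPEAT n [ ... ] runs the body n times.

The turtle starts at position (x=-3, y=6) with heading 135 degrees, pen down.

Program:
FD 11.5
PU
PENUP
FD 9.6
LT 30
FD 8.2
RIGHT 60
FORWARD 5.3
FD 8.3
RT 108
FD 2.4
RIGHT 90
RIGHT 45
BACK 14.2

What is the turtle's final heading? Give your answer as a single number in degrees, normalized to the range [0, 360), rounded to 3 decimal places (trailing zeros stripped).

Executing turtle program step by step:
Start: pos=(-3,6), heading=135, pen down
FD 11.5: (-3,6) -> (-11.132,14.132) [heading=135, draw]
PU: pen up
PU: pen up
FD 9.6: (-11.132,14.132) -> (-17.92,20.92) [heading=135, move]
LT 30: heading 135 -> 165
FD 8.2: (-17.92,20.92) -> (-25.841,23.042) [heading=165, move]
RT 60: heading 165 -> 105
FD 5.3: (-25.841,23.042) -> (-27.212,28.162) [heading=105, move]
FD 8.3: (-27.212,28.162) -> (-29.36,36.179) [heading=105, move]
RT 108: heading 105 -> 357
FD 2.4: (-29.36,36.179) -> (-26.964,36.053) [heading=357, move]
RT 90: heading 357 -> 267
RT 45: heading 267 -> 222
BK 14.2: (-26.964,36.053) -> (-16.411,45.555) [heading=222, move]
Final: pos=(-16.411,45.555), heading=222, 1 segment(s) drawn

Answer: 222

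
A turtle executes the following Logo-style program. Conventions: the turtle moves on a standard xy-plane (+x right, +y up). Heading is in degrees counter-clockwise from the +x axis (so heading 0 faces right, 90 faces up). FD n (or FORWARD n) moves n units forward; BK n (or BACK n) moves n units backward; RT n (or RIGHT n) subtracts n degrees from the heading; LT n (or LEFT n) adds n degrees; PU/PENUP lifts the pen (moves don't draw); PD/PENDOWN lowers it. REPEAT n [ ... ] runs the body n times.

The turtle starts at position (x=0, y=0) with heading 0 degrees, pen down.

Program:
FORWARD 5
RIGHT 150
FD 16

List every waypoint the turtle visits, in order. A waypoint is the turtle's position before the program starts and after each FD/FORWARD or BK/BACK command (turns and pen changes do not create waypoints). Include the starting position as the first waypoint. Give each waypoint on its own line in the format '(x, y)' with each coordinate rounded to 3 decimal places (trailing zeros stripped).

Executing turtle program step by step:
Start: pos=(0,0), heading=0, pen down
FD 5: (0,0) -> (5,0) [heading=0, draw]
RT 150: heading 0 -> 210
FD 16: (5,0) -> (-8.856,-8) [heading=210, draw]
Final: pos=(-8.856,-8), heading=210, 2 segment(s) drawn
Waypoints (3 total):
(0, 0)
(5, 0)
(-8.856, -8)

Answer: (0, 0)
(5, 0)
(-8.856, -8)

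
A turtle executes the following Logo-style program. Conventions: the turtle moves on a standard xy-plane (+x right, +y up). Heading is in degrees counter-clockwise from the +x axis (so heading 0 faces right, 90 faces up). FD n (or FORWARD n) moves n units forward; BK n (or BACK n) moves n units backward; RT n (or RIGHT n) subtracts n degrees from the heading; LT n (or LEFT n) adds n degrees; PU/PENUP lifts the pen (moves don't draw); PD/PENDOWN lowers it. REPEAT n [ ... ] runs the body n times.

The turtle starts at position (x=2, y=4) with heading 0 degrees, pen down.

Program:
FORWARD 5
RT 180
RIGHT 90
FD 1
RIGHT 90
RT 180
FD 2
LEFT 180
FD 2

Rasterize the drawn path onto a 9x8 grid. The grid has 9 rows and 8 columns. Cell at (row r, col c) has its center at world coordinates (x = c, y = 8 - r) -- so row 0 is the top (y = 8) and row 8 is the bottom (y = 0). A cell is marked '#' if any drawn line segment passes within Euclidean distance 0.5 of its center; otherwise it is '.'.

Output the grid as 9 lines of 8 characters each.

Answer: ........
........
........
.....###
..######
........
........
........
........

Derivation:
Segment 0: (2,4) -> (7,4)
Segment 1: (7,4) -> (7,5)
Segment 2: (7,5) -> (5,5)
Segment 3: (5,5) -> (7,5)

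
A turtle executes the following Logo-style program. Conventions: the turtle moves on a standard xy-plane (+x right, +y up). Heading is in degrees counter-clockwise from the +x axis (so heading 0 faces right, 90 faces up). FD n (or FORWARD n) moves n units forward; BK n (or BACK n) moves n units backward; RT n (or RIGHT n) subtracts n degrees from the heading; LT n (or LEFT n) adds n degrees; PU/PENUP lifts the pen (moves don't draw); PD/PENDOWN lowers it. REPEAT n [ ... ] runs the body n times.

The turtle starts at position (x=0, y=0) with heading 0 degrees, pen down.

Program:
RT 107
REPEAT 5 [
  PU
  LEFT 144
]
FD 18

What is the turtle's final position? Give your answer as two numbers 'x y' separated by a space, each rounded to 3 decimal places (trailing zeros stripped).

Answer: -5.263 -17.213

Derivation:
Executing turtle program step by step:
Start: pos=(0,0), heading=0, pen down
RT 107: heading 0 -> 253
REPEAT 5 [
  -- iteration 1/5 --
  PU: pen up
  LT 144: heading 253 -> 37
  -- iteration 2/5 --
  PU: pen up
  LT 144: heading 37 -> 181
  -- iteration 3/5 --
  PU: pen up
  LT 144: heading 181 -> 325
  -- iteration 4/5 --
  PU: pen up
  LT 144: heading 325 -> 109
  -- iteration 5/5 --
  PU: pen up
  LT 144: heading 109 -> 253
]
FD 18: (0,0) -> (-5.263,-17.213) [heading=253, move]
Final: pos=(-5.263,-17.213), heading=253, 0 segment(s) drawn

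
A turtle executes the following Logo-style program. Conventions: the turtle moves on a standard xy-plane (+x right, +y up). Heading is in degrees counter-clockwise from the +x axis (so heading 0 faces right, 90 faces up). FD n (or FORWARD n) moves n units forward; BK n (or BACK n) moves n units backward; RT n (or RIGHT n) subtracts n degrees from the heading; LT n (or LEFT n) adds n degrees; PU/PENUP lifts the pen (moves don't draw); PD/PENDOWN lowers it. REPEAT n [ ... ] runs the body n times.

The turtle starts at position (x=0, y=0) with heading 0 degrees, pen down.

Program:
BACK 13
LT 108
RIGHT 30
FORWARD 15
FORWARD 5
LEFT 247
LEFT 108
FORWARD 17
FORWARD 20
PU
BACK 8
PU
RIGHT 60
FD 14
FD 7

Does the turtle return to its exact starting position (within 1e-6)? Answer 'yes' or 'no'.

Executing turtle program step by step:
Start: pos=(0,0), heading=0, pen down
BK 13: (0,0) -> (-13,0) [heading=0, draw]
LT 108: heading 0 -> 108
RT 30: heading 108 -> 78
FD 15: (-13,0) -> (-9.881,14.672) [heading=78, draw]
FD 5: (-9.881,14.672) -> (-8.842,19.563) [heading=78, draw]
LT 247: heading 78 -> 325
LT 108: heading 325 -> 73
FD 17: (-8.842,19.563) -> (-3.871,35.82) [heading=73, draw]
FD 20: (-3.871,35.82) -> (1.976,54.946) [heading=73, draw]
PU: pen up
BK 8: (1.976,54.946) -> (-0.363,47.296) [heading=73, move]
PU: pen up
RT 60: heading 73 -> 13
FD 14: (-0.363,47.296) -> (13.278,50.445) [heading=13, move]
FD 7: (13.278,50.445) -> (20.099,52.02) [heading=13, move]
Final: pos=(20.099,52.02), heading=13, 5 segment(s) drawn

Start position: (0, 0)
Final position: (20.099, 52.02)
Distance = 55.768; >= 1e-6 -> NOT closed

Answer: no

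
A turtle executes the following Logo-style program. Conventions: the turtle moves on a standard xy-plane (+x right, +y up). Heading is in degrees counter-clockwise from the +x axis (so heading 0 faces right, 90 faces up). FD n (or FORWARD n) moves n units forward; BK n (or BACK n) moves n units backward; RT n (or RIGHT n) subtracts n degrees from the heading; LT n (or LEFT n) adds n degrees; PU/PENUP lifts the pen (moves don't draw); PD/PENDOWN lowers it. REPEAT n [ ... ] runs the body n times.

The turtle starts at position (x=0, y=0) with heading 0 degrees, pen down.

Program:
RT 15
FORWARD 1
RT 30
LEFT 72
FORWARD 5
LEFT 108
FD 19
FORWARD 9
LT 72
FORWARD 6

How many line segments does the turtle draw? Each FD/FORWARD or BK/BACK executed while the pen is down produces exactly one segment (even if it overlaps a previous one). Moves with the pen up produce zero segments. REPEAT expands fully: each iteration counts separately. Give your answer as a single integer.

Answer: 5

Derivation:
Executing turtle program step by step:
Start: pos=(0,0), heading=0, pen down
RT 15: heading 0 -> 345
FD 1: (0,0) -> (0.966,-0.259) [heading=345, draw]
RT 30: heading 345 -> 315
LT 72: heading 315 -> 27
FD 5: (0.966,-0.259) -> (5.421,2.011) [heading=27, draw]
LT 108: heading 27 -> 135
FD 19: (5.421,2.011) -> (-8.014,15.446) [heading=135, draw]
FD 9: (-8.014,15.446) -> (-14.378,21.81) [heading=135, draw]
LT 72: heading 135 -> 207
FD 6: (-14.378,21.81) -> (-19.724,19.086) [heading=207, draw]
Final: pos=(-19.724,19.086), heading=207, 5 segment(s) drawn
Segments drawn: 5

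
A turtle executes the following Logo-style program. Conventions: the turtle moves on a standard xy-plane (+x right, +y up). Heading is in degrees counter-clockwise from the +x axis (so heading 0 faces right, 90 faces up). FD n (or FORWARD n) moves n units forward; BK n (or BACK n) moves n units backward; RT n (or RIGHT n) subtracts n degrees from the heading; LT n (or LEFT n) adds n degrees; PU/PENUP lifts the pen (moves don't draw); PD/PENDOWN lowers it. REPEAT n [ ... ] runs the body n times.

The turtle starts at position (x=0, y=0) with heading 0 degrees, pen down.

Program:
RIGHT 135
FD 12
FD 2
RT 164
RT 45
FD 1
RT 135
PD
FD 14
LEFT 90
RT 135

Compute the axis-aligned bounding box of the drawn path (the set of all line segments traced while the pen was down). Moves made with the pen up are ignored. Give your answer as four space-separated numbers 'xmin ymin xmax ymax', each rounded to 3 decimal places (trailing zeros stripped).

Executing turtle program step by step:
Start: pos=(0,0), heading=0, pen down
RT 135: heading 0 -> 225
FD 12: (0,0) -> (-8.485,-8.485) [heading=225, draw]
FD 2: (-8.485,-8.485) -> (-9.899,-9.899) [heading=225, draw]
RT 164: heading 225 -> 61
RT 45: heading 61 -> 16
FD 1: (-9.899,-9.899) -> (-8.938,-9.624) [heading=16, draw]
RT 135: heading 16 -> 241
PD: pen down
FD 14: (-8.938,-9.624) -> (-15.726,-21.869) [heading=241, draw]
LT 90: heading 241 -> 331
RT 135: heading 331 -> 196
Final: pos=(-15.726,-21.869), heading=196, 4 segment(s) drawn

Segment endpoints: x in {-15.726, -9.899, -8.938, -8.485, 0}, y in {-21.869, -9.899, -9.624, -8.485, 0}
xmin=-15.726, ymin=-21.869, xmax=0, ymax=0

Answer: -15.726 -21.869 0 0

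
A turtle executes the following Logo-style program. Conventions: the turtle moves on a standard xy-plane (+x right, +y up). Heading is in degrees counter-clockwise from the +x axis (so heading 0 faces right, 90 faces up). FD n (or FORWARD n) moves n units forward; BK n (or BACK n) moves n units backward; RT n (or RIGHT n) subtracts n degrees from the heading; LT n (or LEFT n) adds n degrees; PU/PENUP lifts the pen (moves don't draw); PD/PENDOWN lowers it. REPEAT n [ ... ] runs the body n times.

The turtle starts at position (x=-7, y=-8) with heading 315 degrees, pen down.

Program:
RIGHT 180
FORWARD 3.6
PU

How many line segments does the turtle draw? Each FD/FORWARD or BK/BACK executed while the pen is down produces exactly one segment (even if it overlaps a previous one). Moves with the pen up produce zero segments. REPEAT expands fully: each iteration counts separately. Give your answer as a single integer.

Executing turtle program step by step:
Start: pos=(-7,-8), heading=315, pen down
RT 180: heading 315 -> 135
FD 3.6: (-7,-8) -> (-9.546,-5.454) [heading=135, draw]
PU: pen up
Final: pos=(-9.546,-5.454), heading=135, 1 segment(s) drawn
Segments drawn: 1

Answer: 1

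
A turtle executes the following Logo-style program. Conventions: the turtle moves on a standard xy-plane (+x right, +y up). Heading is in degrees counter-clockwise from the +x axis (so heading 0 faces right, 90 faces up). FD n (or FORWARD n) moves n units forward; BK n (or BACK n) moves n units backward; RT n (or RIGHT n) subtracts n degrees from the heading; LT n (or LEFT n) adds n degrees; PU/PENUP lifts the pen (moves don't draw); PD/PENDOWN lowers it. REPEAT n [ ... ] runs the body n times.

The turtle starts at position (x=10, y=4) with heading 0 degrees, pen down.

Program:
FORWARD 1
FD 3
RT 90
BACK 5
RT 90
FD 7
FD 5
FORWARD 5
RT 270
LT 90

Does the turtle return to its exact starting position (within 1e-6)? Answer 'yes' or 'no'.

Executing turtle program step by step:
Start: pos=(10,4), heading=0, pen down
FD 1: (10,4) -> (11,4) [heading=0, draw]
FD 3: (11,4) -> (14,4) [heading=0, draw]
RT 90: heading 0 -> 270
BK 5: (14,4) -> (14,9) [heading=270, draw]
RT 90: heading 270 -> 180
FD 7: (14,9) -> (7,9) [heading=180, draw]
FD 5: (7,9) -> (2,9) [heading=180, draw]
FD 5: (2,9) -> (-3,9) [heading=180, draw]
RT 270: heading 180 -> 270
LT 90: heading 270 -> 0
Final: pos=(-3,9), heading=0, 6 segment(s) drawn

Start position: (10, 4)
Final position: (-3, 9)
Distance = 13.928; >= 1e-6 -> NOT closed

Answer: no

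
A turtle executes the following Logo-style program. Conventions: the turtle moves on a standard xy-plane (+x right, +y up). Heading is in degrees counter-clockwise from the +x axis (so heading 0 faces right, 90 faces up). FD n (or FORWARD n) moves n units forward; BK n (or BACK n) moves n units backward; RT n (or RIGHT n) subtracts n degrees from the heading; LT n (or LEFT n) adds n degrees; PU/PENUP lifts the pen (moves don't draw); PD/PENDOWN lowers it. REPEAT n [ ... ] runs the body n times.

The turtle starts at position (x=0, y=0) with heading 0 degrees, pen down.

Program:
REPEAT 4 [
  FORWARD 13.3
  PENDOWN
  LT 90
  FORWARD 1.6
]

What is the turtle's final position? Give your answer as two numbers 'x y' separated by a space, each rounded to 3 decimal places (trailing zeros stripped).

Answer: 0 0

Derivation:
Executing turtle program step by step:
Start: pos=(0,0), heading=0, pen down
REPEAT 4 [
  -- iteration 1/4 --
  FD 13.3: (0,0) -> (13.3,0) [heading=0, draw]
  PD: pen down
  LT 90: heading 0 -> 90
  FD 1.6: (13.3,0) -> (13.3,1.6) [heading=90, draw]
  -- iteration 2/4 --
  FD 13.3: (13.3,1.6) -> (13.3,14.9) [heading=90, draw]
  PD: pen down
  LT 90: heading 90 -> 180
  FD 1.6: (13.3,14.9) -> (11.7,14.9) [heading=180, draw]
  -- iteration 3/4 --
  FD 13.3: (11.7,14.9) -> (-1.6,14.9) [heading=180, draw]
  PD: pen down
  LT 90: heading 180 -> 270
  FD 1.6: (-1.6,14.9) -> (-1.6,13.3) [heading=270, draw]
  -- iteration 4/4 --
  FD 13.3: (-1.6,13.3) -> (-1.6,0) [heading=270, draw]
  PD: pen down
  LT 90: heading 270 -> 0
  FD 1.6: (-1.6,0) -> (0,0) [heading=0, draw]
]
Final: pos=(0,0), heading=0, 8 segment(s) drawn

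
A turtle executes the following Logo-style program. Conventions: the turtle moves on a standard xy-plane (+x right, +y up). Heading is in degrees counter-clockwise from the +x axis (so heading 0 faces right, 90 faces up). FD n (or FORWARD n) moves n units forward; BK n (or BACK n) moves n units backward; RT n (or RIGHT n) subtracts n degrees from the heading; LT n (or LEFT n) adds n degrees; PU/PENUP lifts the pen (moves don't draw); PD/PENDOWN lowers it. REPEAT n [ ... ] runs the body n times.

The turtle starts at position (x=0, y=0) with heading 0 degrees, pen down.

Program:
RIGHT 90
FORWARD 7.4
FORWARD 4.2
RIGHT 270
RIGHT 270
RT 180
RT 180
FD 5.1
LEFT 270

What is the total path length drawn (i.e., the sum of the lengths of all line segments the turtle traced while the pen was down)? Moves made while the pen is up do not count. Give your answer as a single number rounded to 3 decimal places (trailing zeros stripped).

Answer: 16.7

Derivation:
Executing turtle program step by step:
Start: pos=(0,0), heading=0, pen down
RT 90: heading 0 -> 270
FD 7.4: (0,0) -> (0,-7.4) [heading=270, draw]
FD 4.2: (0,-7.4) -> (0,-11.6) [heading=270, draw]
RT 270: heading 270 -> 0
RT 270: heading 0 -> 90
RT 180: heading 90 -> 270
RT 180: heading 270 -> 90
FD 5.1: (0,-11.6) -> (0,-6.5) [heading=90, draw]
LT 270: heading 90 -> 0
Final: pos=(0,-6.5), heading=0, 3 segment(s) drawn

Segment lengths:
  seg 1: (0,0) -> (0,-7.4), length = 7.4
  seg 2: (0,-7.4) -> (0,-11.6), length = 4.2
  seg 3: (0,-11.6) -> (0,-6.5), length = 5.1
Total = 16.7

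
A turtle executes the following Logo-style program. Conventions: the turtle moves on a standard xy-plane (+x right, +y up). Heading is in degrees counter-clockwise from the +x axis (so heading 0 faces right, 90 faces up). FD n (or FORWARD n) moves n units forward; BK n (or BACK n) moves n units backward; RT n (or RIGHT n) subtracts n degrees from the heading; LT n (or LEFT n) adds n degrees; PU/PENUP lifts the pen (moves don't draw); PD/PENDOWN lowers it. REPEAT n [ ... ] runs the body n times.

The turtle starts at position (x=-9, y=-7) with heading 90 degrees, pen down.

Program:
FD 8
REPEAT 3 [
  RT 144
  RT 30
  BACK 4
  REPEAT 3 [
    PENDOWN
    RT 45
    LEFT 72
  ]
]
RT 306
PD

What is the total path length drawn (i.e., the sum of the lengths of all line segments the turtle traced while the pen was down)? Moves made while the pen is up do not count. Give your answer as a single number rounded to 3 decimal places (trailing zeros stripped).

Answer: 20

Derivation:
Executing turtle program step by step:
Start: pos=(-9,-7), heading=90, pen down
FD 8: (-9,-7) -> (-9,1) [heading=90, draw]
REPEAT 3 [
  -- iteration 1/3 --
  RT 144: heading 90 -> 306
  RT 30: heading 306 -> 276
  BK 4: (-9,1) -> (-9.418,4.978) [heading=276, draw]
  REPEAT 3 [
    -- iteration 1/3 --
    PD: pen down
    RT 45: heading 276 -> 231
    LT 72: heading 231 -> 303
    -- iteration 2/3 --
    PD: pen down
    RT 45: heading 303 -> 258
    LT 72: heading 258 -> 330
    -- iteration 3/3 --
    PD: pen down
    RT 45: heading 330 -> 285
    LT 72: heading 285 -> 357
  ]
  -- iteration 2/3 --
  RT 144: heading 357 -> 213
  RT 30: heading 213 -> 183
  BK 4: (-9.418,4.978) -> (-5.424,5.187) [heading=183, draw]
  REPEAT 3 [
    -- iteration 1/3 --
    PD: pen down
    RT 45: heading 183 -> 138
    LT 72: heading 138 -> 210
    -- iteration 2/3 --
    PD: pen down
    RT 45: heading 210 -> 165
    LT 72: heading 165 -> 237
    -- iteration 3/3 --
    PD: pen down
    RT 45: heading 237 -> 192
    LT 72: heading 192 -> 264
  ]
  -- iteration 3/3 --
  RT 144: heading 264 -> 120
  RT 30: heading 120 -> 90
  BK 4: (-5.424,5.187) -> (-5.424,1.187) [heading=90, draw]
  REPEAT 3 [
    -- iteration 1/3 --
    PD: pen down
    RT 45: heading 90 -> 45
    LT 72: heading 45 -> 117
    -- iteration 2/3 --
    PD: pen down
    RT 45: heading 117 -> 72
    LT 72: heading 72 -> 144
    -- iteration 3/3 --
    PD: pen down
    RT 45: heading 144 -> 99
    LT 72: heading 99 -> 171
  ]
]
RT 306: heading 171 -> 225
PD: pen down
Final: pos=(-5.424,1.187), heading=225, 4 segment(s) drawn

Segment lengths:
  seg 1: (-9,-7) -> (-9,1), length = 8
  seg 2: (-9,1) -> (-9.418,4.978), length = 4
  seg 3: (-9.418,4.978) -> (-5.424,5.187), length = 4
  seg 4: (-5.424,5.187) -> (-5.424,1.187), length = 4
Total = 20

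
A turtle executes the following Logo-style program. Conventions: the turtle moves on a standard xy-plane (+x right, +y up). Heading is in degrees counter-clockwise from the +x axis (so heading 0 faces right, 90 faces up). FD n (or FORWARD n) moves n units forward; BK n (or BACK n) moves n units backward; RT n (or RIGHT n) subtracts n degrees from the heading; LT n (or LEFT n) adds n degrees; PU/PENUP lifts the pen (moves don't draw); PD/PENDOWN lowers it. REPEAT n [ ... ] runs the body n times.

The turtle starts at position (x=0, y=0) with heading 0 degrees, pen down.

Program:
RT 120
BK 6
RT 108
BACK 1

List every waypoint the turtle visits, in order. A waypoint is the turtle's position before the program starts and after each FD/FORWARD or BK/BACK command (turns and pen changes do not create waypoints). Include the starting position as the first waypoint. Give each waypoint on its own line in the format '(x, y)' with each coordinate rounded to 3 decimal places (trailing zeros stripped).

Answer: (0, 0)
(3, 5.196)
(3.669, 4.453)

Derivation:
Executing turtle program step by step:
Start: pos=(0,0), heading=0, pen down
RT 120: heading 0 -> 240
BK 6: (0,0) -> (3,5.196) [heading=240, draw]
RT 108: heading 240 -> 132
BK 1: (3,5.196) -> (3.669,4.453) [heading=132, draw]
Final: pos=(3.669,4.453), heading=132, 2 segment(s) drawn
Waypoints (3 total):
(0, 0)
(3, 5.196)
(3.669, 4.453)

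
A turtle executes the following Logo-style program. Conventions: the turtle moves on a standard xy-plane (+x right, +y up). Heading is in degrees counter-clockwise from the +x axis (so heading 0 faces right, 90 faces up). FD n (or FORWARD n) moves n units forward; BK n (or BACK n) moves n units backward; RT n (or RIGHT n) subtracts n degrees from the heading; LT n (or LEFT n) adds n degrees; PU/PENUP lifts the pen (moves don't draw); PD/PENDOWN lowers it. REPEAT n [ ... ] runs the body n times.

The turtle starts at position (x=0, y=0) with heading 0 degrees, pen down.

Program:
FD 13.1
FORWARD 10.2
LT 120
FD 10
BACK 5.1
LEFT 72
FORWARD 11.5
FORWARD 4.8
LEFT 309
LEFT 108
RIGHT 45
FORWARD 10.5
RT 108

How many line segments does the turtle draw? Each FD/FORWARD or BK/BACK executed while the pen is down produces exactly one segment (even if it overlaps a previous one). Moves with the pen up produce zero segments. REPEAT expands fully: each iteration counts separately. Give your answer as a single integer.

Executing turtle program step by step:
Start: pos=(0,0), heading=0, pen down
FD 13.1: (0,0) -> (13.1,0) [heading=0, draw]
FD 10.2: (13.1,0) -> (23.3,0) [heading=0, draw]
LT 120: heading 0 -> 120
FD 10: (23.3,0) -> (18.3,8.66) [heading=120, draw]
BK 5.1: (18.3,8.66) -> (20.85,4.244) [heading=120, draw]
LT 72: heading 120 -> 192
FD 11.5: (20.85,4.244) -> (9.601,1.853) [heading=192, draw]
FD 4.8: (9.601,1.853) -> (4.906,0.855) [heading=192, draw]
LT 309: heading 192 -> 141
LT 108: heading 141 -> 249
RT 45: heading 249 -> 204
FD 10.5: (4.906,0.855) -> (-4.686,-3.416) [heading=204, draw]
RT 108: heading 204 -> 96
Final: pos=(-4.686,-3.416), heading=96, 7 segment(s) drawn
Segments drawn: 7

Answer: 7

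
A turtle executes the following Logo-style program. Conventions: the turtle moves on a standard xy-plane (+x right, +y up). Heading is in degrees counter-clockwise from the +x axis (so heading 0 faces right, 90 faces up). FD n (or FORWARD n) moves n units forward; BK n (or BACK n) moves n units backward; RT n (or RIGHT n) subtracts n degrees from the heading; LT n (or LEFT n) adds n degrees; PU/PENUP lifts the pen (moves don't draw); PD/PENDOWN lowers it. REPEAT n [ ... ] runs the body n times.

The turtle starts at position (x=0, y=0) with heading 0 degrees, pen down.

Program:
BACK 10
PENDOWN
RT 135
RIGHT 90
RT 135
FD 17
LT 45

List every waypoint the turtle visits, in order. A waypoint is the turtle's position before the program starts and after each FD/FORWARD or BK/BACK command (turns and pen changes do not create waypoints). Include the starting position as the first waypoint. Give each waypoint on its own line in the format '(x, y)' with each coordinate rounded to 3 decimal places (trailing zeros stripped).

Answer: (0, 0)
(-10, 0)
(7, 0)

Derivation:
Executing turtle program step by step:
Start: pos=(0,0), heading=0, pen down
BK 10: (0,0) -> (-10,0) [heading=0, draw]
PD: pen down
RT 135: heading 0 -> 225
RT 90: heading 225 -> 135
RT 135: heading 135 -> 0
FD 17: (-10,0) -> (7,0) [heading=0, draw]
LT 45: heading 0 -> 45
Final: pos=(7,0), heading=45, 2 segment(s) drawn
Waypoints (3 total):
(0, 0)
(-10, 0)
(7, 0)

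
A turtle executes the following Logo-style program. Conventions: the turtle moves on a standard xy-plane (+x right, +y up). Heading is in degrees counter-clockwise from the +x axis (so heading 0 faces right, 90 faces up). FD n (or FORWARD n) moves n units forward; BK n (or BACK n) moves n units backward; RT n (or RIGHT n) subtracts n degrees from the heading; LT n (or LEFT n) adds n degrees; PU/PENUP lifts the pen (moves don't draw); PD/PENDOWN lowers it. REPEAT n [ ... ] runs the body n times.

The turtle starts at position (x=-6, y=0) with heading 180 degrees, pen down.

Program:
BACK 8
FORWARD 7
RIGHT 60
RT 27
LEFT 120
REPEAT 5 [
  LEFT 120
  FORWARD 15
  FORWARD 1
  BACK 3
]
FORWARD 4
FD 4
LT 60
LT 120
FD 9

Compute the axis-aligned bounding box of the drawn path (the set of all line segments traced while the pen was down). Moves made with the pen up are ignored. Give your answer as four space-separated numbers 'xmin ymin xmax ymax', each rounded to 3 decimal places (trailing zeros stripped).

Executing turtle program step by step:
Start: pos=(-6,0), heading=180, pen down
BK 8: (-6,0) -> (2,0) [heading=180, draw]
FD 7: (2,0) -> (-5,0) [heading=180, draw]
RT 60: heading 180 -> 120
RT 27: heading 120 -> 93
LT 120: heading 93 -> 213
REPEAT 5 [
  -- iteration 1/5 --
  LT 120: heading 213 -> 333
  FD 15: (-5,0) -> (8.365,-6.81) [heading=333, draw]
  FD 1: (8.365,-6.81) -> (9.256,-7.264) [heading=333, draw]
  BK 3: (9.256,-7.264) -> (6.583,-5.902) [heading=333, draw]
  -- iteration 2/5 --
  LT 120: heading 333 -> 93
  FD 15: (6.583,-5.902) -> (5.798,9.078) [heading=93, draw]
  FD 1: (5.798,9.078) -> (5.746,10.076) [heading=93, draw]
  BK 3: (5.746,10.076) -> (5.903,7.08) [heading=93, draw]
  -- iteration 3/5 --
  LT 120: heading 93 -> 213
  FD 15: (5.903,7.08) -> (-6.677,-1.089) [heading=213, draw]
  FD 1: (-6.677,-1.089) -> (-7.516,-1.634) [heading=213, draw]
  BK 3: (-7.516,-1.634) -> (-5,0) [heading=213, draw]
  -- iteration 4/5 --
  LT 120: heading 213 -> 333
  FD 15: (-5,0) -> (8.365,-6.81) [heading=333, draw]
  FD 1: (8.365,-6.81) -> (9.256,-7.264) [heading=333, draw]
  BK 3: (9.256,-7.264) -> (6.583,-5.902) [heading=333, draw]
  -- iteration 5/5 --
  LT 120: heading 333 -> 93
  FD 15: (6.583,-5.902) -> (5.798,9.078) [heading=93, draw]
  FD 1: (5.798,9.078) -> (5.746,10.076) [heading=93, draw]
  BK 3: (5.746,10.076) -> (5.903,7.08) [heading=93, draw]
]
FD 4: (5.903,7.08) -> (5.693,11.075) [heading=93, draw]
FD 4: (5.693,11.075) -> (5.484,15.069) [heading=93, draw]
LT 60: heading 93 -> 153
LT 120: heading 153 -> 273
FD 9: (5.484,15.069) -> (5.955,6.082) [heading=273, draw]
Final: pos=(5.955,6.082), heading=273, 20 segment(s) drawn

Segment endpoints: x in {-7.516, -6.677, -6, -5, -5, 2, 5.484, 5.693, 5.746, 5.746, 5.798, 5.798, 5.903, 5.955, 6.583, 6.583, 8.365, 8.365, 9.256, 9.256}, y in {-7.264, -7.264, -6.81, -6.81, -5.902, -5.902, -1.634, -1.089, 0, 0, 0, 0, 6.082, 7.08, 7.08, 9.078, 9.078, 10.076, 10.076, 11.075, 15.069}
xmin=-7.516, ymin=-7.264, xmax=9.256, ymax=15.069

Answer: -7.516 -7.264 9.256 15.069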